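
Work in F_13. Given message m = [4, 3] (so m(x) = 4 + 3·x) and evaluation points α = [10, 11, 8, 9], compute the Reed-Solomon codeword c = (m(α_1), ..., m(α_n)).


c = [8, 11, 2, 5]

Message polynomial: m(x) = 4 + 3·x (mod 13).
For each evaluation point α_i, compute m(α_i) mod 13:
  α_1 = 10: Horner steps 3 → 8, so m(10) = 8.
  α_2 = 11: Horner steps 3 → 11, so m(11) = 11.
  α_3 = 8: Horner steps 3 → 2, so m(8) = 2.
  α_4 = 9: Horner steps 3 → 5, so m(9) = 5.
Codeword c = [8, 11, 2, 5] ∈ F_13^4.


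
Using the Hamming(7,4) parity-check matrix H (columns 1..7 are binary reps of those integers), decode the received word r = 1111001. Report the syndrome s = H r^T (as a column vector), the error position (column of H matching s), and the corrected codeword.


s = (0, 1, 1)^T, error position = 3, corrected codeword c = 1101001

Compute s = H r^T mod 2 one row at a time:
  s_1 = 1 + 0 + 0 + 1 = 2 ≡ 0 (mod 2).
  s_2 = 1 + 1 + 0 + 1 = 3 ≡ 1 (mod 2).
  s_3 = 1 + 1 + 0 + 1 = 3 ≡ 1 (mod 2).
s = (0, 1, 1)^T — this equals column 3 of H (binary 011), so error is at position 3.
Correct: flip bit 3 of r = 1111001 to get c = 1101001.


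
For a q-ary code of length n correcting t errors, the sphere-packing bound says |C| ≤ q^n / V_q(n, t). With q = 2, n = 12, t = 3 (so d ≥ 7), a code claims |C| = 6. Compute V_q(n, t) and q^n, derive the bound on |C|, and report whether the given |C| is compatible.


V_q(n, t) = 299, q^n = 4096, Hamming bound = 13, |C| = 6 ≤ bound (satisfied).

Step 1: Compute V_q(n, t) = Σ_{j=0}^3 C(n, j) (q−1)^j.
  j = 0: C(12,0)·(1)^0 = 1·1 = 1.
  j = 1: C(12,1)·(1)^1 = 12·1 = 12.
  j = 2: C(12,2)·(1)^2 = 66·1 = 66.
  j = 3: C(12,3)·(1)^3 = 220·1 = 220.
  V_q(n, t) = 1 + 12 + 66 + 220 = 299.
Step 2: q^n = 2^12 = 4096.
Step 3: Hamming bound ⌊q^n / V_q(n,t)⌋ = ⌊4096/299⌋ = 13.
Step 4: Compare |C| = 6 to 13: satisfied.
The claimed |C| lies below the Hamming bound.


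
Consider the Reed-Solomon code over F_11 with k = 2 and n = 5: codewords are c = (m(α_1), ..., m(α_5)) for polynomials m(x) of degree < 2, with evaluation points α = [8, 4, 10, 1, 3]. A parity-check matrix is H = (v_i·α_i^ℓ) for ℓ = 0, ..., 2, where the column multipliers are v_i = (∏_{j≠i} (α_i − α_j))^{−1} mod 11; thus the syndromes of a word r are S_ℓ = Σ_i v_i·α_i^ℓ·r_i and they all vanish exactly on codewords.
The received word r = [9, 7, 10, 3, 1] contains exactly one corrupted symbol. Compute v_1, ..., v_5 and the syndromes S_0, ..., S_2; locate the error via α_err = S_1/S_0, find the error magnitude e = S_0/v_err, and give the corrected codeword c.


S = (9, 9, 9), error at position 4, error magnitude e = 3, c = [9, 7, 10, 0, 1].

Step 1: column multipliers v_i = (∏_{j≠i}(α_i − α_j))^{−1} mod 11.
  i = 1 (α = 8): (8−4)(8−10)(8−1)(8−3) = 4·(−2)·7·5 = −280 ≡ 6, so v_1 = 6^{−1} = 2 (mod 11).
  i = 2 (α = 4): (4−8)(4−10)(4−1)(4−3) = (−4)·(−6)·3·1 = 72 ≡ 6, so v_2 = 6^{−1} = 2 (mod 11).
  i = 3 (α = 10): (10−8)(10−4)(10−1)(10−3) = 2·6·9·7 = 756 ≡ 8, so v_3 = 8^{−1} = 7 (mod 11).
  i = 4 (α = 1): (1−8)(1−4)(1−10)(1−3) = (−7)·(−3)·(−9)·(−2) = 378 ≡ 4, so v_4 = 4^{−1} = 3 (mod 11).
  i = 5 (α = 3): (3−8)(3−4)(3−10)(3−1) = (−5)·(−1)·(−7)·2 = −70 ≡ 7, so v_5 = 7^{−1} = 8 (mod 11).
  v = [2, 2, 7, 3, 8].
Step 2: syndromes of r = [9, 7, 10, 3, 1] (all sums mod 11).
  S_0 = Σ v_i r_i = 2·9 + 2·7 + 7·10 + 3·3 + 8·1 = 119 ≡ 9.
  S_1 = Σ v_i α_i r_i = 2·8·9 + 2·4·7 + 7·10·10 + 3·1·3 + 8·3·1 = 933 ≡ 9.
  α_i^2 mod 11 = [9, 5, 1, 1, 9].
  S_2 = Σ v_i α_i^2 r_i = 2·9·9 + 2·5·7 + 7·1·10 + 3·1·3 + 8·9·1 = 383 ≡ 9.
  S = (9, 9, 9) ≠ 0, so r is not a codeword (an error is present).
Step 3: locate the error. For a single error e at position i, S_ℓ = v_i·e·α_i^ℓ, so α_err = S_1/S_0.
  S_0^{−1} = 9^{−1} = 5 (mod 11), so α_err = 9·5 = 45 ≡ 1 = α_4. Error position i = 4.
  Consistency check: S_2/S_1 = 9·5 = 45 ≡ 1 = α_err ✓ (single-error assumption holds).
Step 4: error magnitude e = S_0/v_4 = S_0·∏_{j≠4}(α_4 − α_j) = 9·4 = 36 ≡ 3 (mod 11).
Step 5: correct position 4: c_4 = r_4 − e = 3 − 3 ≡ 0 (mod 11). Hence c = [9, 7, 10, 0, 1].
  Check: interpolating c through the α_i gives m(x) = 5 + 6·x (degree < 2) with m(α_i) = c_i for every i, so c is indeed a codeword.


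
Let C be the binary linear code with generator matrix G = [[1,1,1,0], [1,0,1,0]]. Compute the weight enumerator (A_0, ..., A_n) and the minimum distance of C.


Weight distribution: A_0 = 1, A_1 = 1, A_2 = 1, A_3 = 1. Minimum distance d = 1.

Enumerate all 2^2 = 4 messages m ∈ F_2^2.
For each, compute codeword c = mG in F_2^4, then tally its weight.
  m = 00 → c = 0000, weight = 0.
  m = 10 → c = 1110, weight = 3.
  m = 01 → c = 1010, weight = 2.
  m = 11 → c = 0100, weight = 1.
Tally weights:
  weight 0: 1 codewords.
  weight 1: 1 codewords.
  weight 2: 1 codewords.
  weight 3: 1 codewords.
Minimum distance d = smallest w > 0 with A_w > 0 = 1.
Sanity: Σ A_w = 4 = 2^2 = 4 ✓.


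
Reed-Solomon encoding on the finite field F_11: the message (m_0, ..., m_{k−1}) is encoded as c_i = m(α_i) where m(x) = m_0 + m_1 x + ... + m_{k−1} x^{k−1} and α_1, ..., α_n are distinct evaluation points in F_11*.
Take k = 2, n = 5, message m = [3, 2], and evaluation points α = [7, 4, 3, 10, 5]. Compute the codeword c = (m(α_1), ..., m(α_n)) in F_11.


c = [6, 0, 9, 1, 2]

Message polynomial: m(x) = 3 + 2·x (mod 11).
For each evaluation point α_i, compute m(α_i) mod 11:
  α_1 = 7: Horner steps 2 → 6, so m(7) = 6.
  α_2 = 4: Horner steps 2 → 0, so m(4) = 0.
  α_3 = 3: Horner steps 2 → 9, so m(3) = 9.
  α_4 = 10: Horner steps 2 → 1, so m(10) = 1.
  α_5 = 5: Horner steps 2 → 2, so m(5) = 2.
Codeword c = [6, 0, 9, 1, 2] ∈ F_11^5.


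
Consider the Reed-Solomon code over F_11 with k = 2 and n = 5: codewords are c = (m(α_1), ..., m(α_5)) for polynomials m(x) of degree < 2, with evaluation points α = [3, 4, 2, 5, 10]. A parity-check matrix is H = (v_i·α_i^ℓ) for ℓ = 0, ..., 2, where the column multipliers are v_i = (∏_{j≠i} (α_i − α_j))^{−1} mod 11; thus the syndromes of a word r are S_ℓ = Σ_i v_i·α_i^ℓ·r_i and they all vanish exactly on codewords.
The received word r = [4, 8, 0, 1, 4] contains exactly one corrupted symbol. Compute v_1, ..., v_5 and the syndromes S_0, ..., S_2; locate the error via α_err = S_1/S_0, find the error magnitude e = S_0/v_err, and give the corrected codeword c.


S = (2, 9, 2), error at position 5, error magnitude e = 5, c = [4, 8, 0, 1, 10].

Step 1: column multipliers v_i = (∏_{j≠i}(α_i − α_j))^{−1} mod 11.
  i = 1 (α = 3): (3−4)(3−2)(3−5)(3−10) = (−1)·1·(−2)·(−7) = −14 ≡ 8, so v_1 = 8^{−1} = 7 (mod 11).
  i = 2 (α = 4): (4−3)(4−2)(4−5)(4−10) = 1·2·(−1)·(−6) = 12 ≡ 1, so v_2 = 1^{−1} = 1 (mod 11).
  i = 3 (α = 2): (2−3)(2−4)(2−5)(2−10) = (−1)·(−2)·(−3)·(−8) = 48 ≡ 4, so v_3 = 4^{−1} = 3 (mod 11).
  i = 4 (α = 5): (5−3)(5−4)(5−2)(5−10) = 2·1·3·(−5) = −30 ≡ 3, so v_4 = 3^{−1} = 4 (mod 11).
  i = 5 (α = 10): (10−3)(10−4)(10−2)(10−5) = 7·6·8·5 = 1680 ≡ 8, so v_5 = 8^{−1} = 7 (mod 11).
  v = [7, 1, 3, 4, 7].
Step 2: syndromes of r = [4, 8, 0, 1, 4] (all sums mod 11).
  S_0 = Σ v_i r_i = 7·4 + 1·8 + 3·0 + 4·1 + 7·4 = 68 ≡ 2.
  S_1 = Σ v_i α_i r_i = 7·3·4 + 1·4·8 + 3·2·0 + 4·5·1 + 7·10·4 = 416 ≡ 9.
  α_i^2 mod 11 = [9, 5, 4, 3, 1].
  S_2 = Σ v_i α_i^2 r_i = 7·9·4 + 1·5·8 + 3·4·0 + 4·3·1 + 7·1·4 = 332 ≡ 2.
  S = (2, 9, 2) ≠ 0, so r is not a codeword (an error is present).
Step 3: locate the error. For a single error e at position i, S_ℓ = v_i·e·α_i^ℓ, so α_err = S_1/S_0.
  S_0^{−1} = 2^{−1} = 6 (mod 11), so α_err = 9·6 = 54 ≡ 10 = α_5. Error position i = 5.
  Consistency check: S_2/S_1 = 2·5 = 10 ≡ 10 = α_err ✓ (single-error assumption holds).
Step 4: error magnitude e = S_0/v_5 = S_0·∏_{j≠5}(α_5 − α_j) = 2·8 = 16 ≡ 5 (mod 11).
Step 5: correct position 5: c_5 = r_5 − e = 4 − 5 ≡ 10 (mod 11). Hence c = [4, 8, 0, 1, 10].
  Check: interpolating c through the α_i gives m(x) = 3 + 4·x (degree < 2) with m(α_i) = c_i for every i, so c is indeed a codeword.


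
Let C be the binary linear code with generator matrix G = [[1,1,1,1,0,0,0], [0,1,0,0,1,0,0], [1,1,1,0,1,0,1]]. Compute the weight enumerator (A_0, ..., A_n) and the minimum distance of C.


Weight distribution: A_0 = 1, A_2 = 1, A_3 = 3, A_4 = 2, A_5 = 1. Minimum distance d = 2.

Enumerate all 2^3 = 8 messages m ∈ F_2^3.
For each, compute codeword c = mG in F_2^7, then tally its weight.
  m = 000 → c = 0000000, weight = 0.
  m = 100 → c = 1111000, weight = 4.
  m = 010 → c = 0100100, weight = 2.
  m = 110 → c = 1011100, weight = 4.
  m = 001 → c = 1110101, weight = 5.
  m = 101 → c = 0001101, weight = 3.
  m = 011 → c = 1010001, weight = 3.
  m = 111 → c = 0101001, weight = 3.
Tally weights:
  weight 0: 1 codewords.
  weight 2: 1 codewords.
  weight 3: 3 codewords.
  weight 4: 2 codewords.
  weight 5: 1 codewords.
Minimum distance d = smallest w > 0 with A_w > 0 = 2.
Sanity: Σ A_w = 8 = 2^3 = 8 ✓.


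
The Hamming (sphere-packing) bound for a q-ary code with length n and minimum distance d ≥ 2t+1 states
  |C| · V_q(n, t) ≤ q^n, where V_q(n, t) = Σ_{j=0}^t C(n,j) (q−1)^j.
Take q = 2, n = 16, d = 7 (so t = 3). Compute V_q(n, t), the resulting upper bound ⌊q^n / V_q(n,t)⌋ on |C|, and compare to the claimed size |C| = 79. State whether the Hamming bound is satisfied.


V_q(n, t) = 697, q^n = 65536, Hamming bound = 94, |C| = 79 ≤ bound (satisfied).

Step 1: Compute V_q(n, t) = Σ_{j=0}^3 C(n, j) (q−1)^j.
  j = 0: C(16,0)·(1)^0 = 1·1 = 1.
  j = 1: C(16,1)·(1)^1 = 16·1 = 16.
  j = 2: C(16,2)·(1)^2 = 120·1 = 120.
  j = 3: C(16,3)·(1)^3 = 560·1 = 560.
  V_q(n, t) = 1 + 16 + 120 + 560 = 697.
Step 2: q^n = 2^16 = 65536.
Step 3: Hamming bound ⌊q^n / V_q(n,t)⌋ = ⌊65536/697⌋ = 94.
Step 4: Compare |C| = 79 to 94: satisfied.
The claimed |C| lies below the Hamming bound.


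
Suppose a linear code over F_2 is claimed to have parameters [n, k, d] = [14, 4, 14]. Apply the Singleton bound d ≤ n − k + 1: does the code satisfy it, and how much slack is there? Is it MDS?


Singleton RHS = n − k + 1 = 11, slack = -3, bound violated (no such code; not MDS).

Singleton bound: d ≤ n − k + 1.
Here n = 14, k = 4, so n − k + 1 = 11.
Given d = 14, check d ≤ 11: NO.
Slack = (n − k + 1) − d = -3.
The slack is negative: d = 14 exceeds n − k + 1 = 11 by 3, so the Singleton bound is violated and no linear [14, 4, 14]_2 code can exist. In particular it is not MDS (MDS requires d = n − k + 1 exactly).
Description: the claimed parameters are [14, 4, 14]_2; such a code would be impossible (violates the Singleton bound).


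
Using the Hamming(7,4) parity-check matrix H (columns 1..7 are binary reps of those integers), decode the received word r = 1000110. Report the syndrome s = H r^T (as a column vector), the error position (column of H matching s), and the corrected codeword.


s = (0, 1, 0)^T, error position = 2, corrected codeword c = 1100110

Compute s = H r^T mod 2 one row at a time:
  s_1 = 0 + 1 + 1 + 0 = 2 ≡ 0 (mod 2).
  s_2 = 0 + 0 + 1 + 0 = 1 ≡ 1 (mod 2).
  s_3 = 1 + 0 + 1 + 0 = 2 ≡ 0 (mod 2).
s = (0, 1, 0)^T — this equals column 2 of H (binary 010), so error is at position 2.
Correct: flip bit 2 of r = 1000110 to get c = 1100110.


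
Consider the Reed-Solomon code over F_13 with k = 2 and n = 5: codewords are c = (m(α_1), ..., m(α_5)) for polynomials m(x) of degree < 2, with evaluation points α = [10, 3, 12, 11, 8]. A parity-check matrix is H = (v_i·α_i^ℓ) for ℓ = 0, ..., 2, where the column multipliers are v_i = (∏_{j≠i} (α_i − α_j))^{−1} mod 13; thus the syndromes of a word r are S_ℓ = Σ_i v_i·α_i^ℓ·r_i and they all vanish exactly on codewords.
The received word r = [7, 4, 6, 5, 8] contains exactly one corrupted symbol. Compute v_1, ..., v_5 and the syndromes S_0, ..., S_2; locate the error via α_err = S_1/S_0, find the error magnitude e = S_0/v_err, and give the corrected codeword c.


S = (9, 8, 10), error at position 4, error magnitude e = 5, c = [7, 4, 6, 0, 8].

Step 1: column multipliers v_i = (∏_{j≠i}(α_i − α_j))^{−1} mod 13.
  i = 1 (α = 10): (10−3)(10−12)(10−11)(10−8) = 7·(−2)·(−1)·2 = 28 ≡ 2, so v_1 = 2^{−1} = 7 (mod 13).
  i = 2 (α = 3): (3−10)(3−12)(3−11)(3−8) = (−7)·(−9)·(−8)·(−5) = 2520 ≡ 11, so v_2 = 11^{−1} = 6 (mod 13).
  i = 3 (α = 12): (12−10)(12−3)(12−11)(12−8) = 2·9·1·4 = 72 ≡ 7, so v_3 = 7^{−1} = 2 (mod 13).
  i = 4 (α = 11): (11−10)(11−3)(11−12)(11−8) = 1·8·(−1)·3 = −24 ≡ 2, so v_4 = 2^{−1} = 7 (mod 13).
  i = 5 (α = 8): (8−10)(8−3)(8−12)(8−11) = (−2)·5·(−4)·(−3) = −120 ≡ 10, so v_5 = 10^{−1} = 4 (mod 13).
  v = [7, 6, 2, 7, 4].
Step 2: syndromes of r = [7, 4, 6, 5, 8] (all sums mod 13).
  S_0 = Σ v_i r_i = 7·7 + 6·4 + 2·6 + 7·5 + 4·8 = 152 ≡ 9.
  S_1 = Σ v_i α_i r_i = 7·10·7 + 6·3·4 + 2·12·6 + 7·11·5 + 4·8·8 = 1347 ≡ 8.
  α_i^2 mod 13 = [9, 9, 1, 4, 12].
  S_2 = Σ v_i α_i^2 r_i = 7·9·7 + 6·9·4 + 2·1·6 + 7·4·5 + 4·12·8 = 1193 ≡ 10.
  S = (9, 8, 10) ≠ 0, so r is not a codeword (an error is present).
Step 3: locate the error. For a single error e at position i, S_ℓ = v_i·e·α_i^ℓ, so α_err = S_1/S_0.
  S_0^{−1} = 9^{−1} = 3 (mod 13), so α_err = 8·3 = 24 ≡ 11 = α_4. Error position i = 4.
  Consistency check: S_2/S_1 = 10·5 = 50 ≡ 11 = α_err ✓ (single-error assumption holds).
Step 4: error magnitude e = S_0/v_4 = S_0·∏_{j≠4}(α_4 − α_j) = 9·2 = 18 ≡ 5 (mod 13).
Step 5: correct position 4: c_4 = r_4 − e = 5 − 5 ≡ 0 (mod 13). Hence c = [7, 4, 6, 0, 8].
  Check: interpolating c through the α_i gives m(x) = 12 + 6·x (degree < 2) with m(α_i) = c_i for every i, so c is indeed a codeword.


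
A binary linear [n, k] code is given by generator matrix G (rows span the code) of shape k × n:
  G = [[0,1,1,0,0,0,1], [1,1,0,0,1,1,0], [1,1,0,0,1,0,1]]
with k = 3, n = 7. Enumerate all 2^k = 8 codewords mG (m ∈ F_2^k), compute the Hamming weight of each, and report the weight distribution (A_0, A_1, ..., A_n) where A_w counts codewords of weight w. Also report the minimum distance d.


Weight distribution: A_0 = 1, A_2 = 1, A_3 = 3, A_4 = 2, A_5 = 1. Minimum distance d = 2.

Enumerate all 2^3 = 8 messages m ∈ F_2^3.
For each, compute codeword c = mG in F_2^7, then tally its weight.
  m = 000 → c = 0000000, weight = 0.
  m = 100 → c = 0110001, weight = 3.
  m = 010 → c = 1100110, weight = 4.
  m = 110 → c = 1010111, weight = 5.
  m = 001 → c = 1100101, weight = 4.
  m = 101 → c = 1010100, weight = 3.
  m = 011 → c = 0000011, weight = 2.
  m = 111 → c = 0110010, weight = 3.
Tally weights:
  weight 0: 1 codewords.
  weight 2: 1 codewords.
  weight 3: 3 codewords.
  weight 4: 2 codewords.
  weight 5: 1 codewords.
Minimum distance d = smallest w > 0 with A_w > 0 = 2.
Sanity: Σ A_w = 8 = 2^3 = 8 ✓.


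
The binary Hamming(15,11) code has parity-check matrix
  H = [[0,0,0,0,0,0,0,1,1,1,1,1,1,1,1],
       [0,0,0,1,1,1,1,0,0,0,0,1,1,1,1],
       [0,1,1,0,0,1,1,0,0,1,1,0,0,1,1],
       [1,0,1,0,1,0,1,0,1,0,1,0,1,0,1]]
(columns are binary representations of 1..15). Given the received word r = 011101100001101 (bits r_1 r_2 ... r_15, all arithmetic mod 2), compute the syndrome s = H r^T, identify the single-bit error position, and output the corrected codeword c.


s = (1, 0, 1, 0)^T, error position = 10, corrected codeword c = 011101100101101

Compute s = H r^T mod 2 one row at a time:
  s_1 = 0 + 0 + 0 + 0 + 1 + 1 + 0 + 1 = 3 ≡ 1 (mod 2).
  s_2 = 1 + 0 + 1 + 1 + 1 + 1 + 0 + 1 = 6 ≡ 0 (mod 2).
  s_3 = 1 + 1 + 1 + 1 + 0 + 0 + 0 + 1 = 5 ≡ 1 (mod 2).
  s_4 = 0 + 1 + 0 + 1 + 0 + 0 + 1 + 1 = 4 ≡ 0 (mod 2).
s = (1, 0, 1, 0)^T — this equals column 10 of H (binary 1010), so error is at position 10.
Correct: flip bit 10 of r = 011101100001101 to get c = 011101100101101.


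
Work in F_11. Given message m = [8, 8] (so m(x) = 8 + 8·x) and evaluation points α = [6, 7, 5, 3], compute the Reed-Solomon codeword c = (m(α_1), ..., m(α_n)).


c = [1, 9, 4, 10]

Message polynomial: m(x) = 8 + 8·x (mod 11).
For each evaluation point α_i, compute m(α_i) mod 11:
  α_1 = 6: Horner steps 8 → 1, so m(6) = 1.
  α_2 = 7: Horner steps 8 → 9, so m(7) = 9.
  α_3 = 5: Horner steps 8 → 4, so m(5) = 4.
  α_4 = 3: Horner steps 8 → 10, so m(3) = 10.
Codeword c = [1, 9, 4, 10] ∈ F_11^4.


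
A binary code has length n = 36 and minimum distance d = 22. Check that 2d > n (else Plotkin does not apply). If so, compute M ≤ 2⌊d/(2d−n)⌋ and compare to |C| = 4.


Plotkin bound M ≤ 4; given |C| = 4 ≤ bound (satisfied).

Check applicability: 2d = 44, n = 36.
2d − n = 8 > 0, so Plotkin applies.
Compute d/(2d−n) = 22/8 ≈ 2.7500.
⌊d/(2d−n)⌋ = 2.
Plotkin bound: M ≤ 2·2 = 4.
Given |C| = 4, check: satisfied.
This |C| is at the Plotkin bound.


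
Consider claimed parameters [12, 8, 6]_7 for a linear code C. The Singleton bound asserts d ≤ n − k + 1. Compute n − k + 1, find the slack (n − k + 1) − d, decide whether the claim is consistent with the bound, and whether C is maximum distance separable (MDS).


Singleton RHS = n − k + 1 = 5, slack = -1, bound violated (no such code; not MDS).

Singleton bound: d ≤ n − k + 1.
Here n = 12, k = 8, so n − k + 1 = 5.
Given d = 6, check d ≤ 5: NO.
Slack = (n − k + 1) − d = -1.
The slack is negative: d = 6 exceeds n − k + 1 = 5 by 1, so the Singleton bound is violated and no linear [12, 8, 6]_7 code can exist. In particular it is not MDS (MDS requires d = n − k + 1 exactly).
Description: the claimed parameters are [12, 8, 6]_7; such a code would be impossible (violates the Singleton bound).


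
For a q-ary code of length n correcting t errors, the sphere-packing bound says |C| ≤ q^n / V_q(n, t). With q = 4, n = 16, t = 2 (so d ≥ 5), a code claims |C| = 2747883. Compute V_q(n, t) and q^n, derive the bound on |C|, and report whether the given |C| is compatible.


V_q(n, t) = 1129, q^n = 4294967296, Hamming bound = 3804222, |C| = 2747883 ≤ bound (satisfied).

Step 1: Compute V_q(n, t) = Σ_{j=0}^2 C(n, j) (q−1)^j.
  j = 0: C(16,0)·(3)^0 = 1·1 = 1.
  j = 1: C(16,1)·(3)^1 = 16·3 = 48.
  j = 2: C(16,2)·(3)^2 = 120·9 = 1080.
  V_q(n, t) = 1 + 48 + 1080 = 1129.
Step 2: q^n = 4^16 = 4294967296.
Step 3: Hamming bound ⌊q^n / V_q(n,t)⌋ = ⌊4294967296/1129⌋ = 3804222.
Step 4: Compare |C| = 2747883 to 3804222: satisfied.
The claimed |C| lies below the Hamming bound.


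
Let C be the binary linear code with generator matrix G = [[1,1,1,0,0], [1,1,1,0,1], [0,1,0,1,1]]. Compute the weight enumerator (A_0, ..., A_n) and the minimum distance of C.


Weight distribution: A_0 = 1, A_1 = 1, A_2 = 1, A_3 = 3, A_4 = 2. Minimum distance d = 1.

Enumerate all 2^3 = 8 messages m ∈ F_2^3.
For each, compute codeword c = mG in F_2^5, then tally its weight.
  m = 000 → c = 00000, weight = 0.
  m = 100 → c = 11100, weight = 3.
  m = 010 → c = 11101, weight = 4.
  m = 110 → c = 00001, weight = 1.
  m = 001 → c = 01011, weight = 3.
  m = 101 → c = 10111, weight = 4.
  m = 011 → c = 10110, weight = 3.
  m = 111 → c = 01010, weight = 2.
Tally weights:
  weight 0: 1 codewords.
  weight 1: 1 codewords.
  weight 2: 1 codewords.
  weight 3: 3 codewords.
  weight 4: 2 codewords.
Minimum distance d = smallest w > 0 with A_w > 0 = 1.
Sanity: Σ A_w = 8 = 2^3 = 8 ✓.


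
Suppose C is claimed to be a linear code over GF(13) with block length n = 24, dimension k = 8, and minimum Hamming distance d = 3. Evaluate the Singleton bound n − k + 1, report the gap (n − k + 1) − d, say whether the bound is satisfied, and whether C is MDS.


Singleton RHS = n − k + 1 = 17, slack = 14, bound satisfied, not MDS.

Singleton bound: d ≤ n − k + 1.
Here n = 24, k = 8, so n − k + 1 = 17.
Given d = 3, check d ≤ 17: YES.
Slack = (n − k + 1) − d = 14.
The code is NOT MDS (slack = 14 > 0).
Description: the claimed parameters are [24, 8, 3]_13; such a code would be non-MDS.


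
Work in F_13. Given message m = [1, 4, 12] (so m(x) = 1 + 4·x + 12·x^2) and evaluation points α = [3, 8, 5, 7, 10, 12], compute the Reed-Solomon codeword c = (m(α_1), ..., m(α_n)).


c = [4, 8, 9, 6, 6, 9]

Message polynomial: m(x) = 1 + 4·x + 12·x^2 (mod 13).
For each evaluation point α_i, compute m(α_i) mod 13:
  α_1 = 3: Horner steps 12 → 1 → 4, so m(3) = 4.
  α_2 = 8: Horner steps 12 → 9 → 8, so m(8) = 8.
  α_3 = 5: Horner steps 12 → 12 → 9, so m(5) = 9.
  α_4 = 7: Horner steps 12 → 10 → 6, so m(7) = 6.
  α_5 = 10: Horner steps 12 → 7 → 6, so m(10) = 6.
  α_6 = 12: Horner steps 12 → 5 → 9, so m(12) = 9.
Codeword c = [4, 8, 9, 6, 6, 9] ∈ F_13^6.


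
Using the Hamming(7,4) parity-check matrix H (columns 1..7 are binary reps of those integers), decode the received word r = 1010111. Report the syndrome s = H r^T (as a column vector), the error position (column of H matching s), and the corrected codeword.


s = (1, 1, 0)^T, error position = 6, corrected codeword c = 1010101

Compute s = H r^T mod 2 one row at a time:
  s_1 = 0 + 1 + 1 + 1 = 3 ≡ 1 (mod 2).
  s_2 = 0 + 1 + 1 + 1 = 3 ≡ 1 (mod 2).
  s_3 = 1 + 1 + 1 + 1 = 4 ≡ 0 (mod 2).
s = (1, 1, 0)^T — this equals column 6 of H (binary 110), so error is at position 6.
Correct: flip bit 6 of r = 1010111 to get c = 1010101.


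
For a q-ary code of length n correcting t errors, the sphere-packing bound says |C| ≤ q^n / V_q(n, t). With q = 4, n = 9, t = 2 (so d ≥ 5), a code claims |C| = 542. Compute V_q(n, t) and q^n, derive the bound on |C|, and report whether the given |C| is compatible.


V_q(n, t) = 352, q^n = 262144, Hamming bound = 744, |C| = 542 ≤ bound (satisfied).

Step 1: Compute V_q(n, t) = Σ_{j=0}^2 C(n, j) (q−1)^j.
  j = 0: C(9,0)·(3)^0 = 1·1 = 1.
  j = 1: C(9,1)·(3)^1 = 9·3 = 27.
  j = 2: C(9,2)·(3)^2 = 36·9 = 324.
  V_q(n, t) = 1 + 27 + 324 = 352.
Step 2: q^n = 4^9 = 262144.
Step 3: Hamming bound ⌊q^n / V_q(n,t)⌋ = ⌊262144/352⌋ = 744.
Step 4: Compare |C| = 542 to 744: satisfied.
The claimed |C| lies below the Hamming bound.


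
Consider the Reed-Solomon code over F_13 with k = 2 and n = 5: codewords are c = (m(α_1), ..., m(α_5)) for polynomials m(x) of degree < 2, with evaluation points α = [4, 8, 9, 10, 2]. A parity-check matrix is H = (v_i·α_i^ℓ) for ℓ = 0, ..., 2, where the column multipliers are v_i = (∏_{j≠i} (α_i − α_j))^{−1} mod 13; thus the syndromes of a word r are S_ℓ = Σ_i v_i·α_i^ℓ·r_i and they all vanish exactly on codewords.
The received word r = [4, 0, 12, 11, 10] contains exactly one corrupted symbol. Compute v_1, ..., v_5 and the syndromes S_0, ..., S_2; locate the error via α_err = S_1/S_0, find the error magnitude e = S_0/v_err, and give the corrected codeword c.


S = (12, 11, 9), error at position 5, error magnitude e = 4, c = [4, 0, 12, 11, 6].

Step 1: column multipliers v_i = (∏_{j≠i}(α_i − α_j))^{−1} mod 13.
  i = 1 (α = 4): (4−8)(4−9)(4−10)(4−2) = (−4)·(−5)·(−6)·2 = −240 ≡ 7, so v_1 = 7^{−1} = 2 (mod 13).
  i = 2 (α = 8): (8−4)(8−9)(8−10)(8−2) = 4·(−1)·(−2)·6 = 48 ≡ 9, so v_2 = 9^{−1} = 3 (mod 13).
  i = 3 (α = 9): (9−4)(9−8)(9−10)(9−2) = 5·1·(−1)·7 = −35 ≡ 4, so v_3 = 4^{−1} = 10 (mod 13).
  i = 4 (α = 10): (10−4)(10−8)(10−9)(10−2) = 6·2·1·8 = 96 ≡ 5, so v_4 = 5^{−1} = 8 (mod 13).
  i = 5 (α = 2): (2−4)(2−8)(2−9)(2−10) = (−2)·(−6)·(−7)·(−8) = 672 ≡ 9, so v_5 = 9^{−1} = 3 (mod 13).
  v = [2, 3, 10, 8, 3].
Step 2: syndromes of r = [4, 0, 12, 11, 10] (all sums mod 13).
  S_0 = Σ v_i r_i = 2·4 + 3·0 + 10·12 + 8·11 + 3·10 = 246 ≡ 12.
  S_1 = Σ v_i α_i r_i = 2·4·4 + 3·8·0 + 10·9·12 + 8·10·11 + 3·2·10 = 2052 ≡ 11.
  α_i^2 mod 13 = [3, 12, 3, 9, 4].
  S_2 = Σ v_i α_i^2 r_i = 2·3·4 + 3·12·0 + 10·3·12 + 8·9·11 + 3·4·10 = 1296 ≡ 9.
  S = (12, 11, 9) ≠ 0, so r is not a codeword (an error is present).
Step 3: locate the error. For a single error e at position i, S_ℓ = v_i·e·α_i^ℓ, so α_err = S_1/S_0.
  S_0^{−1} = 12^{−1} = 12 (mod 13), so α_err = 11·12 = 132 ≡ 2 = α_5. Error position i = 5.
  Consistency check: S_2/S_1 = 9·6 = 54 ≡ 2 = α_err ✓ (single-error assumption holds).
Step 4: error magnitude e = S_0/v_5 = S_0·∏_{j≠5}(α_5 − α_j) = 12·9 = 108 ≡ 4 (mod 13).
Step 5: correct position 5: c_5 = r_5 − e = 10 − 4 ≡ 6 (mod 13). Hence c = [4, 0, 12, 11, 6].
  Check: interpolating c through the α_i gives m(x) = 8 + 12·x (degree < 2) with m(α_i) = c_i for every i, so c is indeed a codeword.


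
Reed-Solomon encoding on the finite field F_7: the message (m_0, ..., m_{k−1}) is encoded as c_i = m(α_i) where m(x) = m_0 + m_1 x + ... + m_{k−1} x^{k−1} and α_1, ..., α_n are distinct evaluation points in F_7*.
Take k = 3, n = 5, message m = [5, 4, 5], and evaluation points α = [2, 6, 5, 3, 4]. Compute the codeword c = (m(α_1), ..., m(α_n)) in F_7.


c = [5, 6, 3, 6, 3]

Message polynomial: m(x) = 5 + 4·x + 5·x^2 (mod 7).
For each evaluation point α_i, compute m(α_i) mod 7:
  α_1 = 2: Horner steps 5 → 0 → 5, so m(2) = 5.
  α_2 = 6: Horner steps 5 → 6 → 6, so m(6) = 6.
  α_3 = 5: Horner steps 5 → 1 → 3, so m(5) = 3.
  α_4 = 3: Horner steps 5 → 5 → 6, so m(3) = 6.
  α_5 = 4: Horner steps 5 → 3 → 3, so m(4) = 3.
Codeword c = [5, 6, 3, 6, 3] ∈ F_7^5.


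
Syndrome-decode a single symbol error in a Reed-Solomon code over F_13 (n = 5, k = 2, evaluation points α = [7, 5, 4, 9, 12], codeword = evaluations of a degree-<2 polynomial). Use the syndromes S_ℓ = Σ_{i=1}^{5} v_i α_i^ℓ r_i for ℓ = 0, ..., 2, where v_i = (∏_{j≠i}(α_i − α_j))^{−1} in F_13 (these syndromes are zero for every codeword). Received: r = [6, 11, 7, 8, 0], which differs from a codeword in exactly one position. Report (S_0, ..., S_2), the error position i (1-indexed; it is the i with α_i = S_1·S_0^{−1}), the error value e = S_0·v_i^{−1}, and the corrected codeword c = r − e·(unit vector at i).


S = (2, 5, 6), error at position 4, error magnitude e = 7, c = [6, 11, 7, 1, 0].

Step 1: column multipliers v_i = (∏_{j≠i}(α_i − α_j))^{−1} mod 13.
  i = 1 (α = 7): (7−5)(7−4)(7−9)(7−12) = 2·3·(−2)·(−5) = 60 ≡ 8, so v_1 = 8^{−1} = 5 (mod 13).
  i = 2 (α = 5): (5−7)(5−4)(5−9)(5−12) = (−2)·1·(−4)·(−7) = −56 ≡ 9, so v_2 = 9^{−1} = 3 (mod 13).
  i = 3 (α = 4): (4−7)(4−5)(4−9)(4−12) = (−3)·(−1)·(−5)·(−8) = 120 ≡ 3, so v_3 = 3^{−1} = 9 (mod 13).
  i = 4 (α = 9): (9−7)(9−5)(9−4)(9−12) = 2·4·5·(−3) = −120 ≡ 10, so v_4 = 10^{−1} = 4 (mod 13).
  i = 5 (α = 12): (12−7)(12−5)(12−4)(12−9) = 5·7·8·3 = 840 ≡ 8, so v_5 = 8^{−1} = 5 (mod 13).
  v = [5, 3, 9, 4, 5].
Step 2: syndromes of r = [6, 11, 7, 8, 0] (all sums mod 13).
  S_0 = Σ v_i r_i = 5·6 + 3·11 + 9·7 + 4·8 + 5·0 = 158 ≡ 2.
  S_1 = Σ v_i α_i r_i = 5·7·6 + 3·5·11 + 9·4·7 + 4·9·8 + 5·12·0 = 915 ≡ 5.
  α_i^2 mod 13 = [10, 12, 3, 3, 1].
  S_2 = Σ v_i α_i^2 r_i = 5·10·6 + 3·12·11 + 9·3·7 + 4·3·8 + 5·1·0 = 981 ≡ 6.
  S = (2, 5, 6) ≠ 0, so r is not a codeword (an error is present).
Step 3: locate the error. For a single error e at position i, S_ℓ = v_i·e·α_i^ℓ, so α_err = S_1/S_0.
  S_0^{−1} = 2^{−1} = 7 (mod 13), so α_err = 5·7 = 35 ≡ 9 = α_4. Error position i = 4.
  Consistency check: S_2/S_1 = 6·8 = 48 ≡ 9 = α_err ✓ (single-error assumption holds).
Step 4: error magnitude e = S_0/v_4 = S_0·∏_{j≠4}(α_4 − α_j) = 2·10 = 20 ≡ 7 (mod 13).
Step 5: correct position 4: c_4 = r_4 − e = 8 − 7 ≡ 1 (mod 13). Hence c = [6, 11, 7, 1, 0].
  Check: interpolating c through the α_i gives m(x) = 4 + 4·x (degree < 2) with m(α_i) = c_i for every i, so c is indeed a codeword.


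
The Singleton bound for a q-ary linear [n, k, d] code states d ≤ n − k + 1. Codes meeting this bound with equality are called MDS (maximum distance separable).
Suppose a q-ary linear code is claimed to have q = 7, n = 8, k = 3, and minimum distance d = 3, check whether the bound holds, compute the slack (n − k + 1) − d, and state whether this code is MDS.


Singleton RHS = n − k + 1 = 6, slack = 3, bound satisfied, not MDS.

Singleton bound: d ≤ n − k + 1.
Here n = 8, k = 3, so n − k + 1 = 6.
Given d = 3, check d ≤ 6: YES.
Slack = (n − k + 1) − d = 3.
The code is NOT MDS (slack = 3 > 0).
Description: the claimed parameters are [8, 3, 3]_7; such a code would be non-MDS.


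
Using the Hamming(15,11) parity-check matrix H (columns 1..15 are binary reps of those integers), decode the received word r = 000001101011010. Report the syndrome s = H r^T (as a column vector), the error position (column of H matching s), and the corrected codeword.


s = (0, 0, 0, 1)^T, error position = 1, corrected codeword c = 100001101011010

Compute s = H r^T mod 2 one row at a time:
  s_1 = 0 + 1 + 0 + 1 + 1 + 0 + 1 + 0 = 4 ≡ 0 (mod 2).
  s_2 = 0 + 0 + 1 + 1 + 1 + 0 + 1 + 0 = 4 ≡ 0 (mod 2).
  s_3 = 0 + 0 + 1 + 1 + 0 + 1 + 1 + 0 = 4 ≡ 0 (mod 2).
  s_4 = 0 + 0 + 0 + 1 + 1 + 1 + 0 + 0 = 3 ≡ 1 (mod 2).
s = (0, 0, 0, 1)^T — this equals column 1 of H (binary 0001), so error is at position 1.
Correct: flip bit 1 of r = 000001101011010 to get c = 100001101011010.


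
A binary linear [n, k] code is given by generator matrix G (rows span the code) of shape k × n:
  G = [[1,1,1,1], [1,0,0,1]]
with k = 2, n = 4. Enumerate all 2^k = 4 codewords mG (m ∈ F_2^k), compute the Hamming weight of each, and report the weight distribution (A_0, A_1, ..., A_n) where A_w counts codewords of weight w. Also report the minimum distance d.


Weight distribution: A_0 = 1, A_2 = 2, A_4 = 1. Minimum distance d = 2.

Enumerate all 2^2 = 4 messages m ∈ F_2^2.
For each, compute codeword c = mG in F_2^4, then tally its weight.
  m = 00 → c = 0000, weight = 0.
  m = 10 → c = 1111, weight = 4.
  m = 01 → c = 1001, weight = 2.
  m = 11 → c = 0110, weight = 2.
Tally weights:
  weight 0: 1 codewords.
  weight 2: 2 codewords.
  weight 4: 1 codewords.
Minimum distance d = smallest w > 0 with A_w > 0 = 2.
Sanity: Σ A_w = 4 = 2^2 = 4 ✓.


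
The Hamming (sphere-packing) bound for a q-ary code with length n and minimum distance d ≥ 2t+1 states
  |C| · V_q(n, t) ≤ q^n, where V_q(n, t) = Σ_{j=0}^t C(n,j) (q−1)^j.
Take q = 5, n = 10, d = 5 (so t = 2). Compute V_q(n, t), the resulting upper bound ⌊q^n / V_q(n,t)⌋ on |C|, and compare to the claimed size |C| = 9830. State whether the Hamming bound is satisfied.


V_q(n, t) = 761, q^n = 9765625, Hamming bound = 12832, |C| = 9830 ≤ bound (satisfied).

Step 1: Compute V_q(n, t) = Σ_{j=0}^2 C(n, j) (q−1)^j.
  j = 0: C(10,0)·(4)^0 = 1·1 = 1.
  j = 1: C(10,1)·(4)^1 = 10·4 = 40.
  j = 2: C(10,2)·(4)^2 = 45·16 = 720.
  V_q(n, t) = 1 + 40 + 720 = 761.
Step 2: q^n = 5^10 = 9765625.
Step 3: Hamming bound ⌊q^n / V_q(n,t)⌋ = ⌊9765625/761⌋ = 12832.
Step 4: Compare |C| = 9830 to 12832: satisfied.
The claimed |C| lies below the Hamming bound.


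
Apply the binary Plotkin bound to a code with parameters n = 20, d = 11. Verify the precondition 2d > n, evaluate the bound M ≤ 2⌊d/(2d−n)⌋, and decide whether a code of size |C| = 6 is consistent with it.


Plotkin bound M ≤ 10; given |C| = 6 ≤ bound (satisfied).

Check applicability: 2d = 22, n = 20.
2d − n = 2 > 0, so Plotkin applies.
Compute d/(2d−n) = 11/2 ≈ 5.5000.
⌊d/(2d−n)⌋ = 5.
Plotkin bound: M ≤ 2·5 = 10.
Given |C| = 6, check: satisfied.
This |C| is below the Plotkin bound.


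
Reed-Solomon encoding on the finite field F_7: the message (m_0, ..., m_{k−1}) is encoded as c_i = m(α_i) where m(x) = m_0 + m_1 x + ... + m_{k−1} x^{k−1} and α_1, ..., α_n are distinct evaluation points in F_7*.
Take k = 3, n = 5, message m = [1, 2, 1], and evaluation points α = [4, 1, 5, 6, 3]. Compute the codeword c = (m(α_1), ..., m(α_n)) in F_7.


c = [4, 4, 1, 0, 2]

Message polynomial: m(x) = 1 + 2·x + 1·x^2 (mod 7).
For each evaluation point α_i, compute m(α_i) mod 7:
  α_1 = 4: Horner steps 1 → 6 → 4, so m(4) = 4.
  α_2 = 1: Horner steps 1 → 3 → 4, so m(1) = 4.
  α_3 = 5: Horner steps 1 → 0 → 1, so m(5) = 1.
  α_4 = 6: Horner steps 1 → 1 → 0, so m(6) = 0.
  α_5 = 3: Horner steps 1 → 5 → 2, so m(3) = 2.
Codeword c = [4, 4, 1, 0, 2] ∈ F_7^5.


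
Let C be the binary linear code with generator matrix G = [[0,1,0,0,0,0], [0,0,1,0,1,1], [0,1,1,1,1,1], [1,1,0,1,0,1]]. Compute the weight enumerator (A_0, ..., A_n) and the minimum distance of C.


Weight distribution: A_0 = 1, A_1 = 2, A_2 = 2, A_3 = 4, A_4 = 5, A_5 = 2. Minimum distance d = 1.

Enumerate all 2^4 = 16 messages m ∈ F_2^4.
For each, compute codeword c = mG in F_2^6, then tally its weight.
  m = 0000 → c = 000000, weight = 0.
  m = 1000 → c = 010000, weight = 1.
  m = 0100 → c = 001011, weight = 3.
  m = 1100 → c = 011011, weight = 4.
  m = 0010 → c = 011111, weight = 5.
  m = 1010 → c = 001111, weight = 4.
  m = 0110 → c = 010100, weight = 2.
  m = 1110 → c = 000100, weight = 1.
  m = 0001 → c = 110101, weight = 4.
  m = 1001 → c = 100101, weight = 3.
  m = 0101 → c = 111110, weight = 5.
  m = 1101 → c = 101110, weight = 4.
  m = 0011 → c = 101010, weight = 3.
  m = 1011 → c = 111010, weight = 4.
  m = 0111 → c = 100001, weight = 2.
  m = 1111 → c = 110001, weight = 3.
Tally weights:
  weight 0: 1 codewords.
  weight 1: 2 codewords.
  weight 2: 2 codewords.
  weight 3: 4 codewords.
  weight 4: 5 codewords.
  weight 5: 2 codewords.
Minimum distance d = smallest w > 0 with A_w > 0 = 1.
Sanity: Σ A_w = 16 = 2^4 = 16 ✓.


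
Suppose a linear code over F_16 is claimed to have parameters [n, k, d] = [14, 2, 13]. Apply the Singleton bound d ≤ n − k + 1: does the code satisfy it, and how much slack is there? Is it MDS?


Singleton RHS = n − k + 1 = 13, slack = 0, bound satisfied, MDS.

Singleton bound: d ≤ n − k + 1.
Here n = 14, k = 2, so n − k + 1 = 13.
Given d = 13, check d ≤ 13: YES.
Slack = (n − k + 1) − d = 0.
The code is MDS (slack = 0).
Description: the claimed parameters are [14, 2, 13]_16; such a code would be MDS (meets Singleton bound).


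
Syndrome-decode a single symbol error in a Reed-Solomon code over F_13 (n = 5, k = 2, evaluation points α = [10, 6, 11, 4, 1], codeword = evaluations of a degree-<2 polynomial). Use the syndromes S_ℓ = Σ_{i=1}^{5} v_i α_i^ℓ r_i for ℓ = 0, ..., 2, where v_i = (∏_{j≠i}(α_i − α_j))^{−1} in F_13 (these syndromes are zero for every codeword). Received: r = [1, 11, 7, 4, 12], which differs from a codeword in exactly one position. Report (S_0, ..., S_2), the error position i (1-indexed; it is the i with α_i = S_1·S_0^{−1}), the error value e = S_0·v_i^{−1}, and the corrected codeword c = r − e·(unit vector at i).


S = (12, 7, 3), error at position 2, error magnitude e = 8, c = [1, 3, 7, 4, 12].

Step 1: column multipliers v_i = (∏_{j≠i}(α_i − α_j))^{−1} mod 13.
  i = 1 (α = 10): (10−6)(10−11)(10−4)(10−1) = 4·(−1)·6·9 = −216 ≡ 5, so v_1 = 5^{−1} = 8 (mod 13).
  i = 2 (α = 6): (6−10)(6−11)(6−4)(6−1) = (−4)·(−5)·2·5 = 200 ≡ 5, so v_2 = 5^{−1} = 8 (mod 13).
  i = 3 (α = 11): (11−10)(11−6)(11−4)(11−1) = 1·5·7·10 = 350 ≡ 12, so v_3 = 12^{−1} = 12 (mod 13).
  i = 4 (α = 4): (4−10)(4−6)(4−11)(4−1) = (−6)·(−2)·(−7)·3 = −252 ≡ 8, so v_4 = 8^{−1} = 5 (mod 13).
  i = 5 (α = 1): (1−10)(1−6)(1−11)(1−4) = (−9)·(−5)·(−10)·(−3) = 1350 ≡ 11, so v_5 = 11^{−1} = 6 (mod 13).
  v = [8, 8, 12, 5, 6].
Step 2: syndromes of r = [1, 11, 7, 4, 12] (all sums mod 13).
  S_0 = Σ v_i r_i = 8·1 + 8·11 + 12·7 + 5·4 + 6·12 = 272 ≡ 12.
  S_1 = Σ v_i α_i r_i = 8·10·1 + 8·6·11 + 12·11·7 + 5·4·4 + 6·1·12 = 1684 ≡ 7.
  α_i^2 mod 13 = [9, 10, 4, 3, 1].
  S_2 = Σ v_i α_i^2 r_i = 8·9·1 + 8·10·11 + 12·4·7 + 5·3·4 + 6·1·12 = 1420 ≡ 3.
  S = (12, 7, 3) ≠ 0, so r is not a codeword (an error is present).
Step 3: locate the error. For a single error e at position i, S_ℓ = v_i·e·α_i^ℓ, so α_err = S_1/S_0.
  S_0^{−1} = 12^{−1} = 12 (mod 13), so α_err = 7·12 = 84 ≡ 6 = α_2. Error position i = 2.
  Consistency check: S_2/S_1 = 3·2 = 6 ≡ 6 = α_err ✓ (single-error assumption holds).
Step 4: error magnitude e = S_0/v_2 = S_0·∏_{j≠2}(α_2 − α_j) = 12·5 = 60 ≡ 8 (mod 13).
Step 5: correct position 2: c_2 = r_2 − e = 11 − 8 ≡ 3 (mod 13). Hence c = [1, 3, 7, 4, 12].
  Check: interpolating c through the α_i gives m(x) = 6 + 6·x (degree < 2) with m(α_i) = c_i for every i, so c is indeed a codeword.


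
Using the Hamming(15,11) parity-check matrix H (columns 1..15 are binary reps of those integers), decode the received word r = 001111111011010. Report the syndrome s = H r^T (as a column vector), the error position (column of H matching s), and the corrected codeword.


s = (1, 0, 1, 1)^T, error position = 11, corrected codeword c = 001111111001010

Compute s = H r^T mod 2 one row at a time:
  s_1 = 1 + 1 + 0 + 1 + 1 + 0 + 1 + 0 = 5 ≡ 1 (mod 2).
  s_2 = 1 + 1 + 1 + 1 + 1 + 0 + 1 + 0 = 6 ≡ 0 (mod 2).
  s_3 = 0 + 1 + 1 + 1 + 0 + 1 + 1 + 0 = 5 ≡ 1 (mod 2).
  s_4 = 0 + 1 + 1 + 1 + 1 + 1 + 0 + 0 = 5 ≡ 1 (mod 2).
s = (1, 0, 1, 1)^T — this equals column 11 of H (binary 1011), so error is at position 11.
Correct: flip bit 11 of r = 001111111011010 to get c = 001111111001010.


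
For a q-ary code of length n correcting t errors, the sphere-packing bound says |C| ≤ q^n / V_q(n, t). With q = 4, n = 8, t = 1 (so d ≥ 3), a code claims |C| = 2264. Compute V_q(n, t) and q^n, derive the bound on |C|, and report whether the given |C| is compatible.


V_q(n, t) = 25, q^n = 65536, Hamming bound = 2621, |C| = 2264 ≤ bound (satisfied).

Step 1: Compute V_q(n, t) = Σ_{j=0}^1 C(n, j) (q−1)^j.
  j = 0: C(8,0)·(3)^0 = 1·1 = 1.
  j = 1: C(8,1)·(3)^1 = 8·3 = 24.
  V_q(n, t) = 1 + 24 = 25.
Step 2: q^n = 4^8 = 65536.
Step 3: Hamming bound ⌊q^n / V_q(n,t)⌋ = ⌊65536/25⌋ = 2621.
Step 4: Compare |C| = 2264 to 2621: satisfied.
The claimed |C| lies below the Hamming bound.


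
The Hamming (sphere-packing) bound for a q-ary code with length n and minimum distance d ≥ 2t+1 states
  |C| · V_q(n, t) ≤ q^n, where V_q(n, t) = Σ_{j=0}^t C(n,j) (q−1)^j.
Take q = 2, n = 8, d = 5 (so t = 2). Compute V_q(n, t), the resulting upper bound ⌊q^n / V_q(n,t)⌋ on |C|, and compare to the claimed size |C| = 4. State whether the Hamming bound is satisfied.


V_q(n, t) = 37, q^n = 256, Hamming bound = 6, |C| = 4 ≤ bound (satisfied).

Step 1: Compute V_q(n, t) = Σ_{j=0}^2 C(n, j) (q−1)^j.
  j = 0: C(8,0)·(1)^0 = 1·1 = 1.
  j = 1: C(8,1)·(1)^1 = 8·1 = 8.
  j = 2: C(8,2)·(1)^2 = 28·1 = 28.
  V_q(n, t) = 1 + 8 + 28 = 37.
Step 2: q^n = 2^8 = 256.
Step 3: Hamming bound ⌊q^n / V_q(n,t)⌋ = ⌊256/37⌋ = 6.
Step 4: Compare |C| = 4 to 6: satisfied.
The claimed |C| lies below the Hamming bound.


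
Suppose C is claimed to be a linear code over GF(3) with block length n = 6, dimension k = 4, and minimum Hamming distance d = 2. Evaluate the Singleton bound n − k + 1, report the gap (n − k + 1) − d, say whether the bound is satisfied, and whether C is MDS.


Singleton RHS = n − k + 1 = 3, slack = 1, bound satisfied, not MDS.

Singleton bound: d ≤ n − k + 1.
Here n = 6, k = 4, so n − k + 1 = 3.
Given d = 2, check d ≤ 3: YES.
Slack = (n − k + 1) − d = 1.
The code is NOT MDS (slack = 1 > 0).
Description: the claimed parameters are [6, 4, 2]_3; such a code would be non-MDS.


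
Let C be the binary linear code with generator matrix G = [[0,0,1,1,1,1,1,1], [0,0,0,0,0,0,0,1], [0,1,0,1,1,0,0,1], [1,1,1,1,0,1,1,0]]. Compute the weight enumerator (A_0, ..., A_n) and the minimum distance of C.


Weight distribution: A_0 = 1, A_1 = 1, A_2 = 1, A_3 = 3, A_4 = 3, A_5 = 3, A_6 = 3, A_7 = 1. Minimum distance d = 1.

Enumerate all 2^4 = 16 messages m ∈ F_2^4.
For each, compute codeword c = mG in F_2^8, then tally its weight.
  m = 0000 → c = 00000000, weight = 0.
  m = 1000 → c = 00111111, weight = 6.
  m = 0100 → c = 00000001, weight = 1.
  m = 1100 → c = 00111110, weight = 5.
  m = 0010 → c = 01011001, weight = 4.
  m = 1010 → c = 01100110, weight = 4.
  m = 0110 → c = 01011000, weight = 3.
  m = 1110 → c = 01100111, weight = 5.
  m = 0001 → c = 11110110, weight = 6.
  m = 1001 → c = 11001001, weight = 4.
  m = 0101 → c = 11110111, weight = 7.
  m = 1101 → c = 11001000, weight = 3.
  m = 0011 → c = 10101111, weight = 6.
  m = 1011 → c = 10010000, weight = 2.
  m = 0111 → c = 10101110, weight = 5.
  m = 1111 → c = 10010001, weight = 3.
Tally weights:
  weight 0: 1 codewords.
  weight 1: 1 codewords.
  weight 2: 1 codewords.
  weight 3: 3 codewords.
  weight 4: 3 codewords.
  weight 5: 3 codewords.
  weight 6: 3 codewords.
  weight 7: 1 codewords.
Minimum distance d = smallest w > 0 with A_w > 0 = 1.
Sanity: Σ A_w = 16 = 2^4 = 16 ✓.
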